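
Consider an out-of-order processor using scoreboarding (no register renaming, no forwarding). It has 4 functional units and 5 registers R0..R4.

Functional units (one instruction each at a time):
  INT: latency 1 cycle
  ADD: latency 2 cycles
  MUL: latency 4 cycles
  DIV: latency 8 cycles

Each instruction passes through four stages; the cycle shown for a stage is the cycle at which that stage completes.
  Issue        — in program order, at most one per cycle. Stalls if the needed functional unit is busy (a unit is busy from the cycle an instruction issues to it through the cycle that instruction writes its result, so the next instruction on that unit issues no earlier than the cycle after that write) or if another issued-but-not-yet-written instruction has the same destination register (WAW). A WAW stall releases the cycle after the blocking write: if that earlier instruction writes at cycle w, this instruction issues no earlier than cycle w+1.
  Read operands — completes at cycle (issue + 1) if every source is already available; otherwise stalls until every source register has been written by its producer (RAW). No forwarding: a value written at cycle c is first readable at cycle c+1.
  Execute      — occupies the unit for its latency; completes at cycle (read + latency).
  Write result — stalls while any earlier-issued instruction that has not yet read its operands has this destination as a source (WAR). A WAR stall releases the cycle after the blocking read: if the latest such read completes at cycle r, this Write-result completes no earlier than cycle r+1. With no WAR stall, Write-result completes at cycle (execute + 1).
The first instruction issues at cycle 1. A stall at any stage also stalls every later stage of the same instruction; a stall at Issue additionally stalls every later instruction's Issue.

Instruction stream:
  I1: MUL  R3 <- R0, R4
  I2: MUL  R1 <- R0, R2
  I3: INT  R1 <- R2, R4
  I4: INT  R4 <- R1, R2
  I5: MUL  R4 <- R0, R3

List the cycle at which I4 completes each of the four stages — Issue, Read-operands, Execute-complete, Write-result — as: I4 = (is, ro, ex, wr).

I4 = (19, 20, 21, 22)

cycle 1: I1 issues→MUL
cycle 2: I1 reads
cycle 6: I1 exec-done
cycle 7: I1 writes R3
cycle 8: I2 issues→MUL
cycle 9: I2 reads
cycle 13: I2 exec-done
cycle 14: I2 writes R1
cycle 15: I3 issues→INT
cycle 16: I3 reads
cycle 17: I3 exec-done
cycle 18: I3 writes R1
cycle 19: I4 issues→INT
cycle 20: I4 reads
cycle 21: I4 exec-done
cycle 22: I4 writes R4
cycle 23: I5 issues→MUL
cycle 24: I5 reads
cycle 28: I5 exec-done
cycle 29: I5 writes R4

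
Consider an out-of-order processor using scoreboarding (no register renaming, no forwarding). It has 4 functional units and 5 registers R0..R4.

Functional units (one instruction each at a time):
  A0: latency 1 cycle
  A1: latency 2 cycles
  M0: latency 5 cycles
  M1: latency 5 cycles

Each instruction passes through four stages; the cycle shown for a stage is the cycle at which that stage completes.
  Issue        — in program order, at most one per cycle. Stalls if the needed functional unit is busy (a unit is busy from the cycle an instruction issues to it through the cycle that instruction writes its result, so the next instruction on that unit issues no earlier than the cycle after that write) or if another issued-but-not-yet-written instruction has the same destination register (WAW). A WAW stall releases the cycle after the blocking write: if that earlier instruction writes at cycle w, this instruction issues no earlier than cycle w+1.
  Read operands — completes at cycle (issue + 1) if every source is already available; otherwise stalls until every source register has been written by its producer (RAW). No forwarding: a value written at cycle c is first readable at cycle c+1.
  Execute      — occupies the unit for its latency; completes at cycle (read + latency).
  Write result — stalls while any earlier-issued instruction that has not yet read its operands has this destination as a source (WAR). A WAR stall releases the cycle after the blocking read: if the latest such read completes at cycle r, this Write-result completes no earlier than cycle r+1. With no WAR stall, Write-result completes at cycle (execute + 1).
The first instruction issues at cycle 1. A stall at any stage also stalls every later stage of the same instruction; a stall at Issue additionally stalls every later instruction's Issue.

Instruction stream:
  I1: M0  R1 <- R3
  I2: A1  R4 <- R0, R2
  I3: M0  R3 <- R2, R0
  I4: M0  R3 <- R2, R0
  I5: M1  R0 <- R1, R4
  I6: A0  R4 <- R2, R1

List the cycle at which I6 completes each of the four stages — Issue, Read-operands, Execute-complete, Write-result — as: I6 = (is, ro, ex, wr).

I6 = (19, 20, 21, 22)

[1] I1 dispatched to M0
[2] I1 operands ready; I2 dispatched to A1
[3] I2 operands ready
[5] I2 complete
[6] R4←I2
[7] I1 complete
[8] R1←I1
[9] I3 dispatched to M0
[10] I3 operands ready
[15] I3 complete
[16] R3←I3
[17] I4 dispatched to M0
[18] I4 operands ready; I5 dispatched to M1
[19] I5 operands ready; I6 dispatched to A0
[20] I6 operands ready
[21] I6 complete
[22] R4←I6
[23] I4 complete
[24] R3←I4; I5 complete
[25] R0←I5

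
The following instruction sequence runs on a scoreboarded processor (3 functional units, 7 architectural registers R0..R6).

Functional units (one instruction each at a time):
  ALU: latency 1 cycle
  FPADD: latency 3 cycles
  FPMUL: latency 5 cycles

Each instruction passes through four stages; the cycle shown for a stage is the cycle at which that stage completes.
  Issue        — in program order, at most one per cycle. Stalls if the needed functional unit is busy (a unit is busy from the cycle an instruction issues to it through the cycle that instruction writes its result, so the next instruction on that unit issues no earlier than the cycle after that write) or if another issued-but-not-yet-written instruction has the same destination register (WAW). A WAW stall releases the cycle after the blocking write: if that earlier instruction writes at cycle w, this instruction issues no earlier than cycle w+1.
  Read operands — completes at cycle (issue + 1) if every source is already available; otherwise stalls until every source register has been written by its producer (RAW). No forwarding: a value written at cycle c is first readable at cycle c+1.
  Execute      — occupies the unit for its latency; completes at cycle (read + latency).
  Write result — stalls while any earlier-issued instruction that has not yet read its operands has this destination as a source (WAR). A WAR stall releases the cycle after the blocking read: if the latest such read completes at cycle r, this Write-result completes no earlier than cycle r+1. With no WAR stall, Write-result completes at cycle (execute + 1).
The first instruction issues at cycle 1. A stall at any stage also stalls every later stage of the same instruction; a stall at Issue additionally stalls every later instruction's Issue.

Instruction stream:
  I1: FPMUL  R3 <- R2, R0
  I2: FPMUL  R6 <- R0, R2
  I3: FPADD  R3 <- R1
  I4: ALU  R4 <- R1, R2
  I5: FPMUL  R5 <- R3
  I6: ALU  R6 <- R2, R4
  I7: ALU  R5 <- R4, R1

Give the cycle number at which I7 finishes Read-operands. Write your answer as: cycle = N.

1) issue 1, read 2, done 7, write 8
2) issue 9, read 10, done 15, write 16  <struct: FPMUL busy until I1 writes@8>
3) issue 10, read 11, done 14, write 15
4) issue 11, read 12, done 13, write 14
5) issue 17, read 18, done 23, write 24  <struct: FPMUL busy until I2 writes@16>
6) issue 18, read 19, done 20, write 21
7) issue 25, read 26, done 27, write 28  <WAW R5: wait I5 write@24>

cycle = 26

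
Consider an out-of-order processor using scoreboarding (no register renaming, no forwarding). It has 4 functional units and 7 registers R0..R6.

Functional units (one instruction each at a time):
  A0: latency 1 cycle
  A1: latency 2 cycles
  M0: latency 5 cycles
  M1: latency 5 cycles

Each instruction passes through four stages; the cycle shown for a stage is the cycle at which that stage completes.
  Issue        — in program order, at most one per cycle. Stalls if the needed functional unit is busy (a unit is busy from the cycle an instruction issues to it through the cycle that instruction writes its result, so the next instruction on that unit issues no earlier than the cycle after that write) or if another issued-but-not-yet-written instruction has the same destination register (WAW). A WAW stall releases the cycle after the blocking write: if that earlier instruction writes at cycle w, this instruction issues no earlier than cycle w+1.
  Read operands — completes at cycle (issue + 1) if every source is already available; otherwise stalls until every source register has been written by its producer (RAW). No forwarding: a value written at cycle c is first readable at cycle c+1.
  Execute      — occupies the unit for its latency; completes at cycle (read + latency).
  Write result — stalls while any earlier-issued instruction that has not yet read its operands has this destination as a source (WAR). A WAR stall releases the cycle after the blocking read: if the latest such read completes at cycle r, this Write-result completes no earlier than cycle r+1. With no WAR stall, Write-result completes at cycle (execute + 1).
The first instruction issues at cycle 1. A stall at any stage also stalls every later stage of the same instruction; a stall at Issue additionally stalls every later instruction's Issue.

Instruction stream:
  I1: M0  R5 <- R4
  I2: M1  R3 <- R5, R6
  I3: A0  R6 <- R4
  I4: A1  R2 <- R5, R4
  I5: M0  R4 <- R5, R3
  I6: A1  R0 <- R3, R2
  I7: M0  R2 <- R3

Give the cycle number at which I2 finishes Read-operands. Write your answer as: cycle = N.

cycle = 9

cycle 1: I1→M0
cycle 2: I1 RO | I2→M1
cycle 3: I3→A0
cycle 4: I3 RO | I4→A1
cycle 5: I3 EX
cycle 7: I1 EX
cycle 8: I1 WR R5
cycle 9: I2 RO | I4 RO | I5→M0
cycle 10: I3 WR R6
cycle 11: I4 EX
cycle 12: I4 WR R2
cycle 13: I6→A1
cycle 14: I2 EX
cycle 15: I2 WR R3
cycle 16: I5 RO | I6 RO
cycle 18: I6 EX
cycle 19: I6 WR R0
cycle 21: I5 EX
cycle 22: I5 WR R4
cycle 23: I7→M0
cycle 24: I7 RO
cycle 29: I7 EX
cycle 30: I7 WR R2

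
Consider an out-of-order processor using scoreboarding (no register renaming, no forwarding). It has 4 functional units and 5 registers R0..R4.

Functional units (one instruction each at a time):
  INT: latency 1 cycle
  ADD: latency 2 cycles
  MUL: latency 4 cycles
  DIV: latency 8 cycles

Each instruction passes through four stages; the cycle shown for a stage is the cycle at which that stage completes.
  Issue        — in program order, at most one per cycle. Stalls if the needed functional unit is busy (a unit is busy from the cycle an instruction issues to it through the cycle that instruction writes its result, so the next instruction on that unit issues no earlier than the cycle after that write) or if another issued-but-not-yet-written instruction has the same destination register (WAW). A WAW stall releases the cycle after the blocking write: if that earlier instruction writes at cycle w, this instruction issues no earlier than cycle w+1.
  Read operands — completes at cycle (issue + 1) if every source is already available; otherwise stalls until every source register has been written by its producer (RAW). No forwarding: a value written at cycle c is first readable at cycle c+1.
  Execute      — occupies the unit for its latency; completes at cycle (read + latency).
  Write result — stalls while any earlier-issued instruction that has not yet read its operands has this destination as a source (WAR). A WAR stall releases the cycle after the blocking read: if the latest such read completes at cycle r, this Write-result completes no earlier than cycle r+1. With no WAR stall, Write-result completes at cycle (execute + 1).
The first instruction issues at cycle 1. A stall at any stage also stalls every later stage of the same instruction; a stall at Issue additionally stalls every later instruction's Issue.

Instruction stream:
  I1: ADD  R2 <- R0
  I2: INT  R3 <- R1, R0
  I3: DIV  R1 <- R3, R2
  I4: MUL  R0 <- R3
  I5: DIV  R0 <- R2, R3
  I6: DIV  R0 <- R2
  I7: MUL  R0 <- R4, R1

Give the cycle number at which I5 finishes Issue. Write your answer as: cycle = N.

  I1 | 1 | 2 | 4 | 5
  I2 | 2 | 3 | 4 | 5
  I3 | 3 | 6 | 14 | 15   RAW R3: wait I2 write@5 · RAW R2: wait I1 write@5
  I4 | 4 | 6 | 10 | 11   RAW R3: wait I2 write@5
  I5 | 16 | 17 | 25 | 26   struct: DIV busy until I3 writes@15
  I6 | 27 | 28 | 36 | 37   struct: DIV busy until I5 writes@26
  I7 | 38 | 39 | 43 | 44   WAW R0: wait I6 write@37

cycle = 16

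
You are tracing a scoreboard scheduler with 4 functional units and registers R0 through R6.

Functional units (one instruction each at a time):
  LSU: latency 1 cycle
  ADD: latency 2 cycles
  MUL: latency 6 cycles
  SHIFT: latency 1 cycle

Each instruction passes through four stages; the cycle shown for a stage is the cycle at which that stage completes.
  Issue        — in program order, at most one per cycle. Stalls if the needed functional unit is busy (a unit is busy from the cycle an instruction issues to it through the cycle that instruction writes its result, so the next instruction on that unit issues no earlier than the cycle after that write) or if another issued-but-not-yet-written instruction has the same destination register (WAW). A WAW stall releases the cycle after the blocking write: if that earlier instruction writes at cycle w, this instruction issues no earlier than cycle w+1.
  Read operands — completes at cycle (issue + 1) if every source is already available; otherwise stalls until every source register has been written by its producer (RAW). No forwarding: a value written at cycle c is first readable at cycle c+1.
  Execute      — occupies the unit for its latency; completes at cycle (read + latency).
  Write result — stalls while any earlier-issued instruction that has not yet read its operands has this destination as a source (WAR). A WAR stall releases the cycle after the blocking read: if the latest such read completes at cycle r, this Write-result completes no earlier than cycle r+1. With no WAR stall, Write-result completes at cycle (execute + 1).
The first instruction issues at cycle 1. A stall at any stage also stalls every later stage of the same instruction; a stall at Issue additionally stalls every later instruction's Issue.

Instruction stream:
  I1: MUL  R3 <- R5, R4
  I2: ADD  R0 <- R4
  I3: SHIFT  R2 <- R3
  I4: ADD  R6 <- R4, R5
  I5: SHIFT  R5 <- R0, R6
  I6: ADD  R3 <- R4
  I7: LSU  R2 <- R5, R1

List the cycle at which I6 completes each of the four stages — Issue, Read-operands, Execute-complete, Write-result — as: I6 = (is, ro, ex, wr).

  I1 | 1 | 2 | 8 | 9
  I2 | 2 | 3 | 5 | 6
  I3 | 3 | 10 | 11 | 12   RAW R3: wait I1 write@9
  I4 | 7 | 8 | 10 | 11   struct: ADD busy until I2 writes@6
  I5 | 13 | 14 | 15 | 16   struct: SHIFT busy until I3 writes@12
  I6 | 14 | 15 | 17 | 18
  I7 | 15 | 17 | 18 | 19   RAW R5: wait I5 write@16

I6 = (14, 15, 17, 18)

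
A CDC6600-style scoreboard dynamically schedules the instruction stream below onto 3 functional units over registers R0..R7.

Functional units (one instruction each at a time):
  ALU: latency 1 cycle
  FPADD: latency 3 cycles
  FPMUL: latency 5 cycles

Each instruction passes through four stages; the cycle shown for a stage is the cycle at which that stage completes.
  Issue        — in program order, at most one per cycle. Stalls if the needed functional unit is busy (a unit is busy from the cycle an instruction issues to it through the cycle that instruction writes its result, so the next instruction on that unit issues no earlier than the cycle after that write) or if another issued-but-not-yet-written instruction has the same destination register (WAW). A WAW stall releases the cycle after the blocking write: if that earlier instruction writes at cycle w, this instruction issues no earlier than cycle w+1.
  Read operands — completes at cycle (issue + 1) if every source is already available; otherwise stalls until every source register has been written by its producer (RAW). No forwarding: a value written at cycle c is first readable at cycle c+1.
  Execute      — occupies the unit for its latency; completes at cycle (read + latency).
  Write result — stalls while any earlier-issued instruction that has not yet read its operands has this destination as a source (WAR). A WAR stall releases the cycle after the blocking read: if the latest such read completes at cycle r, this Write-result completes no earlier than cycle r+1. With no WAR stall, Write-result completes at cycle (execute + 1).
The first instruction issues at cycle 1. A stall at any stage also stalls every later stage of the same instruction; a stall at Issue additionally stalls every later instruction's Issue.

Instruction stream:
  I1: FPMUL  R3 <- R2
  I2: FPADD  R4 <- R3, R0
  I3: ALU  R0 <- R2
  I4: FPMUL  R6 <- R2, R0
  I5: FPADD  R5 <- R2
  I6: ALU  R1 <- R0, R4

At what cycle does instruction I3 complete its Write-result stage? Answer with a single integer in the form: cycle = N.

I1  is:1  ro:2  ex:7  wr:8
I2  is:2  ro:9  ex:12  wr:13  — RAW R3: wait I1 write@8
I3  is:3  ro:4  ex:5  wr:10  — WAR R0: wait I2 read@9
I4  is:9  ro:11  ex:16  wr:17  — struct: FPMUL busy until I1 writes@8, RAW R0: wait I3 write@10
I5  is:14  ro:15  ex:18  wr:19  — struct: FPADD busy until I2 writes@13
I6  is:15  ro:16  ex:17  wr:18

cycle = 10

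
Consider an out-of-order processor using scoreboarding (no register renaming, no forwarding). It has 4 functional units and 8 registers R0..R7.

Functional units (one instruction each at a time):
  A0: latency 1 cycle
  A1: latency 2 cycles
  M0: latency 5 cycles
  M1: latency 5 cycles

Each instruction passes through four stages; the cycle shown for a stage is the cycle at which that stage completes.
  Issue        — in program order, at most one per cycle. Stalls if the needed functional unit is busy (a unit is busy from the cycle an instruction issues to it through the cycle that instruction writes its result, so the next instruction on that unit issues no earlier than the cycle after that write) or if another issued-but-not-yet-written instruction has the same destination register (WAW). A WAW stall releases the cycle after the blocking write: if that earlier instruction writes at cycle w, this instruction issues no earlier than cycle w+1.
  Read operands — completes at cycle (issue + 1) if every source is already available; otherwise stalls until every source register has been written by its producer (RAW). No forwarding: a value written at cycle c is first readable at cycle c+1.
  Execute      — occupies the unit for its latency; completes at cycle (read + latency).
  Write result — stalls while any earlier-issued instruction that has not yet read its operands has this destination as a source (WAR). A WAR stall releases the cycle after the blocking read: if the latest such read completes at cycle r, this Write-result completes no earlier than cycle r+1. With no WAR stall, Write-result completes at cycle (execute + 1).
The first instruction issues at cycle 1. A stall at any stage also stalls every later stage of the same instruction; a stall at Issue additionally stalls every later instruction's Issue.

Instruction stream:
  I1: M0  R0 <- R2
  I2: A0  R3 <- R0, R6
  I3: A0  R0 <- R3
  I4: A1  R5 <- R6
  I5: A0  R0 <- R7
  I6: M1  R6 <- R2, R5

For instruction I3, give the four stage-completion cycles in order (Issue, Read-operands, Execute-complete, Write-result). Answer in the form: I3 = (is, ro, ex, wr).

I3 = (12, 13, 14, 15)

I1  is:1  ro:2  ex:7  wr:8
I2  is:2  ro:9  ex:10  wr:11  — RAW R0: wait I1 write@8
I3  is:12  ro:13  ex:14  wr:15  — struct: A0 busy until I2 writes@11
I4  is:13  ro:14  ex:16  wr:17
I5  is:16  ro:17  ex:18  wr:19  — struct: A0 busy until I3 writes@15
I6  is:17  ro:18  ex:23  wr:24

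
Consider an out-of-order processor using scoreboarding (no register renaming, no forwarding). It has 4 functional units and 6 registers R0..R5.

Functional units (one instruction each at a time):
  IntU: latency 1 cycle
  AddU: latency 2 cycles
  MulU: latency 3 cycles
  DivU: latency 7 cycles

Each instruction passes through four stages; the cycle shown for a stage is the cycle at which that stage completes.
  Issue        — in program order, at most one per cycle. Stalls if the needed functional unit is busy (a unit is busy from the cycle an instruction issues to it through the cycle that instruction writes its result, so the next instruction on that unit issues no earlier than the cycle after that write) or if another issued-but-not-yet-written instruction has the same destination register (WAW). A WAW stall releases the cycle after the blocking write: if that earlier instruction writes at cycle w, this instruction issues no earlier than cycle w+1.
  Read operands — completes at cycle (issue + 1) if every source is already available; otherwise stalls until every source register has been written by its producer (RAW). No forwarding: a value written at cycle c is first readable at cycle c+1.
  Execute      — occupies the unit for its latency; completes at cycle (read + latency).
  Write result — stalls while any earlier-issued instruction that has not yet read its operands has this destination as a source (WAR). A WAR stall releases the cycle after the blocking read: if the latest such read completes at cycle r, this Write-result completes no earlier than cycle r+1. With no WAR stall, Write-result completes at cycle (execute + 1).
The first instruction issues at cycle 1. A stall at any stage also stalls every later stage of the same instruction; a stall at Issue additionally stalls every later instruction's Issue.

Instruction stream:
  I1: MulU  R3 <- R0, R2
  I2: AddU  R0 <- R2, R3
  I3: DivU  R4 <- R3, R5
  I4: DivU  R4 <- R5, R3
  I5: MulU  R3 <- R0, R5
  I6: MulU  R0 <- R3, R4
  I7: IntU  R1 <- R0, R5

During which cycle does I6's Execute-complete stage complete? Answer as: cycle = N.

I1 -> (1, 2, 5, 6)
I2 -> (2, 7, 9, 10)  // RAW R3: wait I1 write@6
I3 -> (3, 7, 14, 15)  // RAW R3: wait I1 write@6
I4 -> (16, 17, 24, 25)  // struct: DivU busy until I3 writes@15
I5 -> (17, 18, 21, 22)
I6 -> (23, 26, 29, 30)  // struct: MulU busy until I5 writes@22, RAW R4: wait I4 write@25
I7 -> (24, 31, 32, 33)  // RAW R0: wait I6 write@30

cycle = 29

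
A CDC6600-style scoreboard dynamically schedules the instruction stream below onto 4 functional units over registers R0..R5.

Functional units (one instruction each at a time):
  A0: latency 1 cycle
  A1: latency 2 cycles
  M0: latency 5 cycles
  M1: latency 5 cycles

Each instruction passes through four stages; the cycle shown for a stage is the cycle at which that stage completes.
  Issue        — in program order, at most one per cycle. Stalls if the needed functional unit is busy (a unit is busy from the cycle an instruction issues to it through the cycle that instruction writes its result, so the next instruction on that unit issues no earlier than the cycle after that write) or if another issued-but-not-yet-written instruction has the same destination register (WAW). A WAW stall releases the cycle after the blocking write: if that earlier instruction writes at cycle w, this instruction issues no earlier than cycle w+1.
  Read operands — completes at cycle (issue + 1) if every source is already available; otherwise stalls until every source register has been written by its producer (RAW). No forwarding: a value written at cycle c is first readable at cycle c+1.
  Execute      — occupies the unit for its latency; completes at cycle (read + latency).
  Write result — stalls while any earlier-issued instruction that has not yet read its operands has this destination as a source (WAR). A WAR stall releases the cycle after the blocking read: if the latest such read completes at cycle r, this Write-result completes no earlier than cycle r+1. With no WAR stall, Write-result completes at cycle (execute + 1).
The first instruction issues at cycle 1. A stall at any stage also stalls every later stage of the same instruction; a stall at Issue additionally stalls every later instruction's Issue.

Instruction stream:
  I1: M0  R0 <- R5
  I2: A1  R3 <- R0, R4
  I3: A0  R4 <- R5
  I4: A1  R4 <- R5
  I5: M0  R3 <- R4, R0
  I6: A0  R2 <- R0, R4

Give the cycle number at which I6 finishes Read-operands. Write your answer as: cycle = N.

[1] issue I1 (M0)
[2] I1 read-ops; issue I2 (A1)
[3] issue I3 (A0)
[4] I3 read-ops
[5] I3 finished on A0
[7] I1 finished on M0
[8] I1→R0
[9] I2 read-ops
[10] I3→R4
[11] I2 finished on A1
[12] I2→R3
[13] issue I4 (A1)
[14] I4 read-ops; issue I5 (M0)
[15] issue I6 (A0)
[16] I4 finished on A1
[17] I4→R4
[18] I5 read-ops; I6 read-ops
[19] I6 finished on A0
[20] I6→R2
[23] I5 finished on M0
[24] I5→R3

cycle = 18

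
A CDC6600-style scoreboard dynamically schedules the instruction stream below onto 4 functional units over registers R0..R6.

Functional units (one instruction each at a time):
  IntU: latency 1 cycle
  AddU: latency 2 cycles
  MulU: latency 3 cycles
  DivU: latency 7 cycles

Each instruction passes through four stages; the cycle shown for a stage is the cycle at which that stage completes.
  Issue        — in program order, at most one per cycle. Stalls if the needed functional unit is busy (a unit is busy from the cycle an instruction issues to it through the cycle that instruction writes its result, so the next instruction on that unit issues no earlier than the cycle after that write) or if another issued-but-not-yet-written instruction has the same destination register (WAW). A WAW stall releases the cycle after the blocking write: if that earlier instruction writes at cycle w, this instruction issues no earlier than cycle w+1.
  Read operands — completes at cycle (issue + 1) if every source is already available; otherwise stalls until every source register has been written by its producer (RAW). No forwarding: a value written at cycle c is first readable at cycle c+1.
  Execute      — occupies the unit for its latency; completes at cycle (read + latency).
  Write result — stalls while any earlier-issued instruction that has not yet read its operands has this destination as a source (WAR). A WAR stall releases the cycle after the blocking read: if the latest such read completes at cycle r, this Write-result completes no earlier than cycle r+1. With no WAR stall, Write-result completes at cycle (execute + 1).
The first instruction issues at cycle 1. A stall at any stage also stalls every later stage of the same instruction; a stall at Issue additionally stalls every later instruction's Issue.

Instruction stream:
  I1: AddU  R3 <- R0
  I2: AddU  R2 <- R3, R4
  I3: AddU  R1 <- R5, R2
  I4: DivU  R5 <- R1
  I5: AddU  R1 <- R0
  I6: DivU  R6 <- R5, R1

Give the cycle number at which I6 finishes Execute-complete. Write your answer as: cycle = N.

cycle = 33

  I1 | 1 | 2 | 4 | 5
  I2 | 6 | 7 | 9 | 10   struct: AddU busy until I1 writes@5
  I3 | 11 | 12 | 14 | 15   struct: AddU busy until I2 writes@10
  I4 | 12 | 16 | 23 | 24   RAW R1: wait I3 write@15
  I5 | 16 | 17 | 19 | 20   struct: AddU busy until I3 writes@15
  I6 | 25 | 26 | 33 | 34   struct: DivU busy until I4 writes@24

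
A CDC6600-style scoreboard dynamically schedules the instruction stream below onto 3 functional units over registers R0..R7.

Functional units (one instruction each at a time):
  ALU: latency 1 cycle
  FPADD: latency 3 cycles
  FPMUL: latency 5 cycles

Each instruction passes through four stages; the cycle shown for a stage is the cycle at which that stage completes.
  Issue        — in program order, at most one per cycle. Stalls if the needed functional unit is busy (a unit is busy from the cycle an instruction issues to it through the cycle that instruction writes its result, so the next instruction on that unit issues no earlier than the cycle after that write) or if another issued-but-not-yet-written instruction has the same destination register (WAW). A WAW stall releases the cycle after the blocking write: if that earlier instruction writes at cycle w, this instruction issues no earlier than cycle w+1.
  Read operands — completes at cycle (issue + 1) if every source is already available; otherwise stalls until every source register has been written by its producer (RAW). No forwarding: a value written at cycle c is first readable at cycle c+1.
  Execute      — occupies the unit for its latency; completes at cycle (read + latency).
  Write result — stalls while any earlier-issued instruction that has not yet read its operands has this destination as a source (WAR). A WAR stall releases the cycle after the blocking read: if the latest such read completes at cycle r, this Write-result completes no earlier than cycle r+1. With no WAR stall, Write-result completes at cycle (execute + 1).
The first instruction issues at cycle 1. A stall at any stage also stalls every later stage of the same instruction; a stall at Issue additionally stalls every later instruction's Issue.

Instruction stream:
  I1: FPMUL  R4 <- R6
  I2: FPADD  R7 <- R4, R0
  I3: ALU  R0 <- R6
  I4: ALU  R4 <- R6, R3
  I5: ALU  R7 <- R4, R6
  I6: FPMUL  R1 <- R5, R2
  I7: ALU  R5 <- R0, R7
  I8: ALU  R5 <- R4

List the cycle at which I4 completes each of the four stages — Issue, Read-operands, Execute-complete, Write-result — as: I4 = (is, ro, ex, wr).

I4 = (11, 12, 13, 14)

I1  is:1  ro:2  ex:7  wr:8
I2  is:2  ro:9  ex:12  wr:13  — RAW R4: wait I1 write@8
I3  is:3  ro:4  ex:5  wr:10  — WAR R0: wait I2 read@9
I4  is:11  ro:12  ex:13  wr:14  — struct: ALU busy until I3 writes@10
I5  is:15  ro:16  ex:17  wr:18  — struct: ALU busy until I4 writes@14
I6  is:16  ro:17  ex:22  wr:23
I7  is:19  ro:20  ex:21  wr:22  — struct: ALU busy until I5 writes@18
I8  is:23  ro:24  ex:25  wr:26  — struct: ALU busy until I7 writes@22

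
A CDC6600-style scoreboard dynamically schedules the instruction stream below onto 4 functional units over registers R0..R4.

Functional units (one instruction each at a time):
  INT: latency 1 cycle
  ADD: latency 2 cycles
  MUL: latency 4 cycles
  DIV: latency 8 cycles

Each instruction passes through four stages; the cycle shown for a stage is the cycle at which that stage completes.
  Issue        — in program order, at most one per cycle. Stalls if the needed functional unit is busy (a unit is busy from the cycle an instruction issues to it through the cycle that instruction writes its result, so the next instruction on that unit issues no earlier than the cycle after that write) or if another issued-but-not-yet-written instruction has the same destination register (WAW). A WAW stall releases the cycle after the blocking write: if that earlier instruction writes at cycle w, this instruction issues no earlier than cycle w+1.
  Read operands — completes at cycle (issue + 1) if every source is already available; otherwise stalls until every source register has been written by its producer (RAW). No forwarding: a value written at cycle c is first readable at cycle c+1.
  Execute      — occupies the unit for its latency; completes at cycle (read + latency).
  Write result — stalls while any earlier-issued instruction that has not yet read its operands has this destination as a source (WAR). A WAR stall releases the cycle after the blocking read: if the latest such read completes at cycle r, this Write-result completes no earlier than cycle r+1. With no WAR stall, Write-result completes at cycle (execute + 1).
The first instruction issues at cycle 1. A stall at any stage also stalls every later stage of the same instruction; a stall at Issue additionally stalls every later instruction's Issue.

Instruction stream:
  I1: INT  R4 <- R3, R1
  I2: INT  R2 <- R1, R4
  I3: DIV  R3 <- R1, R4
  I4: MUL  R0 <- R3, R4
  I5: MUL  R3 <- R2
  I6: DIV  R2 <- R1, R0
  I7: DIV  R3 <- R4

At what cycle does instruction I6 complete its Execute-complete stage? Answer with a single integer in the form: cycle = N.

[I1] 1/2/3/4
[I2] 5/6/7/8  (struct: INT busy until I1 writes@4)
[I3] 6/7/15/16
[I4] 7/17/21/22  (RAW R3: wait I3 write@16)
[I5] 23/24/28/29  (struct: MUL busy until I4 writes@22)
[I6] 24/25/33/34
[I7] 35/36/44/45  (struct: DIV busy until I6 writes@34)

cycle = 33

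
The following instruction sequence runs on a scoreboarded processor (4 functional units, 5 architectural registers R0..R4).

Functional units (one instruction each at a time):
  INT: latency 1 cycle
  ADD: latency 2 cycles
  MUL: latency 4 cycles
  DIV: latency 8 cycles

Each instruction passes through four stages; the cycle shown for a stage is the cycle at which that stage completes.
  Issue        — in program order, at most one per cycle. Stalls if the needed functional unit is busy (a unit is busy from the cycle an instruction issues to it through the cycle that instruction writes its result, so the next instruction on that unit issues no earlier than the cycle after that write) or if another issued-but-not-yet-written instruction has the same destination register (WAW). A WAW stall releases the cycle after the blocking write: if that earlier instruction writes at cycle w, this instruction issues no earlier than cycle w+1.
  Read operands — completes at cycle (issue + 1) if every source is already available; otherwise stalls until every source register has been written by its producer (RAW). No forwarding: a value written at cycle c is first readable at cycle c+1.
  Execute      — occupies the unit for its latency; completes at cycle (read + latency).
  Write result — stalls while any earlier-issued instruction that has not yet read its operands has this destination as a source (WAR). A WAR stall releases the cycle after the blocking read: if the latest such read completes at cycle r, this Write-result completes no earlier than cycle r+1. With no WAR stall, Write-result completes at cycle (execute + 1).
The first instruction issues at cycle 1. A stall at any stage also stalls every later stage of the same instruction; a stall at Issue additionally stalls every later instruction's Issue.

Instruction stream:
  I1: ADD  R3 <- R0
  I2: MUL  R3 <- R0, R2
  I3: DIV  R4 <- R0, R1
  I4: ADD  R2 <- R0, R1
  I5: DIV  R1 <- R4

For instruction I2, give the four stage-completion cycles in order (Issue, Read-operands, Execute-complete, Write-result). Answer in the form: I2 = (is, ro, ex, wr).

I2 = (6, 7, 11, 12)

I1 -> (1, 2, 4, 5)
I2 -> (6, 7, 11, 12)  // WAW R3: wait I1 write@5
I3 -> (7, 8, 16, 17)
I4 -> (8, 9, 11, 12)
I5 -> (18, 19, 27, 28)  // struct: DIV busy until I3 writes@17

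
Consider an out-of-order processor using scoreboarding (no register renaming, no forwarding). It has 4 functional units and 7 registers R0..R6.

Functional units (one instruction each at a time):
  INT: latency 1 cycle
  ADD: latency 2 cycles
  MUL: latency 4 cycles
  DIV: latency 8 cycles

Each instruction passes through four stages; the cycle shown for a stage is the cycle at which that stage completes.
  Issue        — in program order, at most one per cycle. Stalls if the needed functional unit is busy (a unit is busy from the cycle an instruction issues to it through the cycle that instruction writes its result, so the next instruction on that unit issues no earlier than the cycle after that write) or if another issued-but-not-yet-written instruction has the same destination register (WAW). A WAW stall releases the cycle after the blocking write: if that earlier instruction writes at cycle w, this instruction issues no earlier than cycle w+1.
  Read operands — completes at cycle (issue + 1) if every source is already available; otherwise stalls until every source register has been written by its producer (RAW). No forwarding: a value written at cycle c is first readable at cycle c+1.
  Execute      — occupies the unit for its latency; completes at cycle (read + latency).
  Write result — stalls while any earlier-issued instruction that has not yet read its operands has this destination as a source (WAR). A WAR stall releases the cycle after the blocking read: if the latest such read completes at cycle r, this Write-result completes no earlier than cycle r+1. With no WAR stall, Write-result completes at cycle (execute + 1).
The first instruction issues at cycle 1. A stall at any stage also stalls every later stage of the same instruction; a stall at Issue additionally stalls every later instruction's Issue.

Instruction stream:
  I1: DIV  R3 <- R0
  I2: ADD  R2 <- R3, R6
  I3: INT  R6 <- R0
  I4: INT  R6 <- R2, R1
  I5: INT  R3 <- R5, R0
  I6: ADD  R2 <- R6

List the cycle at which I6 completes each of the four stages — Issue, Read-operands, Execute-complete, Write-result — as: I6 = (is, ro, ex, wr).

1) issue 1, read 2, done 10, write 11
2) issue 2, read 12, done 14, write 15  <RAW R3: wait I1 write@11>
3) issue 3, read 4, done 5, write 13  <WAR R6: wait I2 read@12>
4) issue 14, read 16, done 17, write 18  <struct: INT busy until I3 writes@13 / RAW R2: wait I2 write@15>
5) issue 19, read 20, done 21, write 22  <struct: INT busy until I4 writes@18>
6) issue 20, read 21, done 23, write 24

I6 = (20, 21, 23, 24)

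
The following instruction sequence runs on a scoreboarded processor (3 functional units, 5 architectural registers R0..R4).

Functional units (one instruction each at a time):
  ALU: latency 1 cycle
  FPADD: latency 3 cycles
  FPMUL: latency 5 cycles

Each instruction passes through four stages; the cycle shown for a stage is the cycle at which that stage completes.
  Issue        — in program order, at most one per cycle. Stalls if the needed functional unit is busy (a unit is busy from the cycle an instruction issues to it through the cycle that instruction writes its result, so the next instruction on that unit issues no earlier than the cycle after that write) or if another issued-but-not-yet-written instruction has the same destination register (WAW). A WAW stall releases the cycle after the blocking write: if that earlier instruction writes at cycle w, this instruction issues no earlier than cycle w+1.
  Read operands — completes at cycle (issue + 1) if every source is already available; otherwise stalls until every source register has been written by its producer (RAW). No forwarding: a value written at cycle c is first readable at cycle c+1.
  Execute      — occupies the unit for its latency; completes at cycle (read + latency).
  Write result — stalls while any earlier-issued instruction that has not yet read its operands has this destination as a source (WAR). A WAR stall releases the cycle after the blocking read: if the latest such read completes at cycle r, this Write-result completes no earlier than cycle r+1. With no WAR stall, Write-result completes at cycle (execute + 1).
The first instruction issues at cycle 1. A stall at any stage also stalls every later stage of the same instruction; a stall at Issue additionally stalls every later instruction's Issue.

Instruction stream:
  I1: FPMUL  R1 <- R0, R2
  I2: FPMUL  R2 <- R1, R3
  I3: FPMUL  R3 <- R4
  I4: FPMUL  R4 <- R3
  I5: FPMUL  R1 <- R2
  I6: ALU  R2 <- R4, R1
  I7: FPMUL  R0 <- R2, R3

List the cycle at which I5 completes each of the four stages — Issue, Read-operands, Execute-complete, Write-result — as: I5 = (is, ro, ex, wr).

I5 = (33, 34, 39, 40)

t=1  I1→FPMUL
t=2  I1 RO
t=7  I1 EX
t=8  I1 WR R1
t=9  I2→FPMUL
t=10  I2 RO
t=15  I2 EX
t=16  I2 WR R2
t=17  I3→FPMUL
t=18  I3 RO
t=23  I3 EX
t=24  I3 WR R3
t=25  I4→FPMUL
t=26  I4 RO
t=31  I4 EX
t=32  I4 WR R4
t=33  I5→FPMUL
t=34  I5 RO | I6→ALU
t=39  I5 EX
t=40  I5 WR R1
t=41  I6 RO | I7→FPMUL
t=42  I6 EX
t=43  I6 WR R2
t=44  I7 RO
t=49  I7 EX
t=50  I7 WR R0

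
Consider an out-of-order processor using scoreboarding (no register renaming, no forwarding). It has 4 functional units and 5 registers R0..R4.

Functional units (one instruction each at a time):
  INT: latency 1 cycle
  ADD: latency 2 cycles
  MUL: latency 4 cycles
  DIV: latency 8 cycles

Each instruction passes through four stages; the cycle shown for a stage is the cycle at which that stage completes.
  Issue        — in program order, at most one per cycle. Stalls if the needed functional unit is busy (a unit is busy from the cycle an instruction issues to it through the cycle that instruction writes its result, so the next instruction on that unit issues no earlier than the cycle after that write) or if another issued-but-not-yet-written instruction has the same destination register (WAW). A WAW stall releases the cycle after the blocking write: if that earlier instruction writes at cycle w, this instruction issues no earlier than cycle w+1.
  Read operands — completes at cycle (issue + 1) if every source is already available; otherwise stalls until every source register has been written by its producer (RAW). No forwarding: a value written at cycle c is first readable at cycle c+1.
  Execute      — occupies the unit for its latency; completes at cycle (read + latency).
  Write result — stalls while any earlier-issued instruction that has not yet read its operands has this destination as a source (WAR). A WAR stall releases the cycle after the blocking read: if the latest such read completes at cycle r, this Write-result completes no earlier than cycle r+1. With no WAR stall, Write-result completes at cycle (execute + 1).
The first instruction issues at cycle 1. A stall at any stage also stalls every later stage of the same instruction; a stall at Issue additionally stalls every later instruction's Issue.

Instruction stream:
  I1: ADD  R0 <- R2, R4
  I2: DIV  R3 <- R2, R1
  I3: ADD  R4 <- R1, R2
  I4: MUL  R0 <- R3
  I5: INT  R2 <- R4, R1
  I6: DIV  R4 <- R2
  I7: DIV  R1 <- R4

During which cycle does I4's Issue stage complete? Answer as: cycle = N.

[1] I1→ADD
[2] I1 RO; I2→DIV
[3] I2 RO
[4] I1 EX
[5] I1 WR R0
[6] I3→ADD
[7] I3 RO; I4→MUL
[8] I5→INT
[9] I3 EX
[10] I3 WR R4
[11] I2 EX; I5 RO
[12] I2 WR R3; I5 EX
[13] I4 RO; I5 WR R2; I6→DIV
[14] I6 RO
[17] I4 EX
[18] I4 WR R0
[22] I6 EX
[23] I6 WR R4
[24] I7→DIV
[25] I7 RO
[33] I7 EX
[34] I7 WR R1

cycle = 7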